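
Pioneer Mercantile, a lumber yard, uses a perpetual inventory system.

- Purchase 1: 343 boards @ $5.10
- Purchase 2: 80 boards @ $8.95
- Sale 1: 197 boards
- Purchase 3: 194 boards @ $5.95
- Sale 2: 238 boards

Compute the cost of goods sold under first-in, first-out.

COGS = $2,536.70

Sale 1 (197) [FIFO — oldest first]: 197 @ $5.10 = $1,004.70
Sale 2 (238) [FIFO — oldest first]: 146 @ $5.10 + 80 @ $8.95 + 12 @ $5.95 = $1,532.00
Total COGS = $1,004.70 + $1,532.00 = $2,536.70
Ending inventory: 182 @ $5.95 = $1,082.90
Check: goods available $3,619.60 = COGS $2,536.70 + ending $1,082.90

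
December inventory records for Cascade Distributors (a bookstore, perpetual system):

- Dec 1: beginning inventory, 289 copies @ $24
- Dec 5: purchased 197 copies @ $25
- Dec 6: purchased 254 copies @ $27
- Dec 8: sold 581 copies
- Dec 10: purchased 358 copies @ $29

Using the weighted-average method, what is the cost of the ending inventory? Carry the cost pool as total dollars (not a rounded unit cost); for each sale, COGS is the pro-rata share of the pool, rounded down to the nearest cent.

After Dec 1: 289 on hand, pool $6,936.00 (≈ $24.0000 each)
After Dec 5: 486 on hand, pool $11,861.00 (≈ $24.4053 each)
After Dec 6: 740 on hand, pool $18,719.00 (≈ $25.2959 each)
Dec 8, sell 581: 581/740 × $18,719.00 → $14,696.94
After Dec 10: 517 on hand, pool $14,404.06 (≈ $27.8609 each)
Ending inventory (cost pool remaining) = $14,404.06

Ending inventory = $14,404.06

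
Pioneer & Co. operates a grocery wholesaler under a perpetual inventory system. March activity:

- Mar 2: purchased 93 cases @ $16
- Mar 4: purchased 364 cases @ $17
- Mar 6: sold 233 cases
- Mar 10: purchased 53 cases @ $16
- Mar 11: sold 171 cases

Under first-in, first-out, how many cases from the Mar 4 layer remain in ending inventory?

53

Mar 6, 233 sold [FIFO — oldest first]: 93 @ $16 + 140 @ $17 = $3,868
Mar 11, 171 sold [FIFO — oldest first]: 171 @ $17 = $2,907
Total COGS = $3,868 + $2,907 = $6,775
Ending inventory: 53 @ $17 + 53 @ $16 = $1,749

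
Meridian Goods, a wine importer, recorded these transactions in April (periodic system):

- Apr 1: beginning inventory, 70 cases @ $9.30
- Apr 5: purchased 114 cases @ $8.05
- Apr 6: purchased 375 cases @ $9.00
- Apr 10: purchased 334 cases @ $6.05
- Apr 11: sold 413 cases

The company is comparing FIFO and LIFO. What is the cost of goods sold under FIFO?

FIFO COGS: 70 @ $9.30 + 114 @ $8.05 + 229 @ $9.00 = $3,629.70
LIFO COGS: 334 @ $6.05 + 79 @ $9.00 = $2,731.70

COGS = $3,629.70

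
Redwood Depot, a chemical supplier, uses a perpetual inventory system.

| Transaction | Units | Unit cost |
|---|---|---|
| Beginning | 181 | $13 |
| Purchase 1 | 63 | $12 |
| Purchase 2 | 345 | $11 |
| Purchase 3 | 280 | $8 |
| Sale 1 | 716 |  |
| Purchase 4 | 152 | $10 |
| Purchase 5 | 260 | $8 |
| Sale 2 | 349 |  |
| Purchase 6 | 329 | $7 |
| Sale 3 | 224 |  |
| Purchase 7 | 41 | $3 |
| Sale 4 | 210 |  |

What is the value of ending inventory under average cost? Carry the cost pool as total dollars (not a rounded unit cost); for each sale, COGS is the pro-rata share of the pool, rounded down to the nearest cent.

After Beginning: 181 on hand, pool $2,353.00 (≈ $13.0000 each)
After Purchase 1: 244 on hand, pool $3,109.00 (≈ $12.7418 each)
After Purchase 2: 589 on hand, pool $6,904.00 (≈ $11.7216 each)
After Purchase 3: 869 on hand, pool $9,144.00 (≈ $10.5224 each)
Sale 1, sell 716: 716/869 × $9,144.00 → $7,534.06
After Purchase 4: 305 on hand, pool $3,129.94 (≈ $10.2621 each)
After Purchase 5: 565 on hand, pool $5,209.94 (≈ $9.2211 each)
Sale 2, sell 349: 349/565 × $5,209.94 → $3,218.17
After Purchase 6: 545 on hand, pool $4,294.77 (≈ $7.8803 each)
Sale 3, sell 224: 224/545 × $4,294.77 → $1,765.18
After Purchase 7: 362 on hand, pool $2,652.59 (≈ $7.3276 each)
Sale 4, sell 210: 210/362 × $2,652.59 → $1,538.79
Total COGS = $7,534.06 + $3,218.17 + $1,765.18 + $1,538.79 = $14,056.20
Ending inventory (cost pool remaining) = $1,113.80

Ending inventory = $1,113.80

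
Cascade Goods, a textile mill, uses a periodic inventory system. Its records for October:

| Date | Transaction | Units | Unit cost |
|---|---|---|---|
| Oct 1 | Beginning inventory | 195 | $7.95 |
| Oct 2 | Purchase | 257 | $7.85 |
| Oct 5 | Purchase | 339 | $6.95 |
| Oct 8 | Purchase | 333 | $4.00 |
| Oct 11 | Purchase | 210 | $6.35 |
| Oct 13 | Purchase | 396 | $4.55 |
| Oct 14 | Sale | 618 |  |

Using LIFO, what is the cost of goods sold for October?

COGS = $3,183.30

Oct 14, 618 sold [LIFO — newest first]: 396 @ $4.55 + 210 @ $6.35 + 12 @ $4.00 = $3,183.30
Ending inventory: 195 @ $7.95 + 257 @ $7.85 + 339 @ $6.95 + 321 @ $4.00 = $7,207.75
Check: goods available $10,391.05 = COGS $3,183.30 + ending $7,207.75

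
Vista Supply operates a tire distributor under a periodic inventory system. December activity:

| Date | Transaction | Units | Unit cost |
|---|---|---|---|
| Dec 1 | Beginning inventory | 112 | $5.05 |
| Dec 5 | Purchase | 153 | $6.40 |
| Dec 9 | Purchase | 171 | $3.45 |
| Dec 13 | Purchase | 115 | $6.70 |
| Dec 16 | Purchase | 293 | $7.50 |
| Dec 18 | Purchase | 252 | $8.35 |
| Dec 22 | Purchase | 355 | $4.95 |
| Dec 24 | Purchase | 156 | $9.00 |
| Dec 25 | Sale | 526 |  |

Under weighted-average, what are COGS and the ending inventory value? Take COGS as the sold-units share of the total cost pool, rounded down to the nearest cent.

COGS = $3,393.69; ending inventory = $6,974.51

Dec 25, sell 526: 526/1607 × $10,368.20 → $3,393.69
Ending inventory (cost pool remaining) = $6,974.51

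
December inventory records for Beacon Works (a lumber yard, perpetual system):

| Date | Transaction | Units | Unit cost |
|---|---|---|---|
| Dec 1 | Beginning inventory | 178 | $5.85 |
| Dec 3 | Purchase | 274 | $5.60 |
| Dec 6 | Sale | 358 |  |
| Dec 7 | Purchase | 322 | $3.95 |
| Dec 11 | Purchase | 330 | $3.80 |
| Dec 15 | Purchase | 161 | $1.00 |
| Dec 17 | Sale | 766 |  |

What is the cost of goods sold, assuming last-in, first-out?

COGS = $4,527.05

Dec 6, 358 sold [LIFO — newest first]: 274 @ $5.60 + 84 @ $5.85 = $2,025.80
Dec 17, 766 sold [LIFO — newest first]: 161 @ $1.00 + 330 @ $3.80 + 275 @ $3.95 = $2,501.25
Total COGS = $2,025.80 + $2,501.25 = $4,527.05
Ending inventory: 94 @ $5.85 + 47 @ $3.95 = $735.55
Check: goods available $5,262.60 = COGS $4,527.05 + ending $735.55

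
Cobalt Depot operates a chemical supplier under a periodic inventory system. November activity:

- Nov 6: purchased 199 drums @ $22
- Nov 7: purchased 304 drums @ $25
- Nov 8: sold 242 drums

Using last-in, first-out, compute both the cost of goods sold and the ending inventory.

Nov 8, 242 sold [LIFO — newest first]: 242 @ $25 = $6,050
Ending inventory: 199 @ $22 + 62 @ $25 = $5,928
Check: goods available $11,978 = COGS $6,050 + ending $5,928

COGS = $6,050; ending inventory = $5,928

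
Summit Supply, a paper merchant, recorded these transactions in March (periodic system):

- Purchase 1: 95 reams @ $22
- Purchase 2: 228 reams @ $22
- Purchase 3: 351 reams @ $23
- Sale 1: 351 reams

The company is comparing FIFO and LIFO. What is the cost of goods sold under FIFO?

FIFO COGS: 95 @ $22 + 228 @ $22 + 28 @ $23 = $7,750
LIFO COGS: 351 @ $23 = $8,073

COGS = $7,750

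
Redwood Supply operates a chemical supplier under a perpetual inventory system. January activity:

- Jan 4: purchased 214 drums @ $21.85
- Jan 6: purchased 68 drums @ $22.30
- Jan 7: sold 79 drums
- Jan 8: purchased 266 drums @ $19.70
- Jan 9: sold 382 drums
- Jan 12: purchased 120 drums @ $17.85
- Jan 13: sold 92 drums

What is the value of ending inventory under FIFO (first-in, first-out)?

Ending inventory = $2,052.75

Jan 7, 79 sold [FIFO — oldest first]: 79 @ $21.85 = $1,726.15
Jan 9, 382 sold [FIFO — oldest first]: 135 @ $21.85 + 68 @ $22.30 + 179 @ $19.70 = $7,992.45
Jan 13, 92 sold [FIFO — oldest first]: 87 @ $19.70 + 5 @ $17.85 = $1,803.15
Total COGS = $1,726.15 + $7,992.45 + $1,803.15 = $11,521.75
Ending inventory: 115 @ $17.85 = $2,052.75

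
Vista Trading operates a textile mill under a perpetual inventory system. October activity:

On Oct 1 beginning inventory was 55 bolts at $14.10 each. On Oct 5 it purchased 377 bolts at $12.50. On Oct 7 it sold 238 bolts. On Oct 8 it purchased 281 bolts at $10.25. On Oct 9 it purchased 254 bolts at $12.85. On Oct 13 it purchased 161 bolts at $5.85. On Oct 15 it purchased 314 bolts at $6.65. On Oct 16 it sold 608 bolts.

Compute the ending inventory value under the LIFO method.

Ending inventory = $6,948.10

Oct 7, 238 sold [LIFO — newest first]: 238 @ $12.50 = $2,975.00
Oct 16, 608 sold [LIFO — newest first]: 314 @ $6.65 + 161 @ $5.85 + 133 @ $12.85 = $4,739.00
Total COGS = $2,975.00 + $4,739.00 = $7,714.00
Ending inventory: 55 @ $14.10 + 139 @ $12.50 + 281 @ $10.25 + 121 @ $12.85 = $6,948.10
Check: goods available $14,662.10 = COGS $7,714.00 + ending $6,948.10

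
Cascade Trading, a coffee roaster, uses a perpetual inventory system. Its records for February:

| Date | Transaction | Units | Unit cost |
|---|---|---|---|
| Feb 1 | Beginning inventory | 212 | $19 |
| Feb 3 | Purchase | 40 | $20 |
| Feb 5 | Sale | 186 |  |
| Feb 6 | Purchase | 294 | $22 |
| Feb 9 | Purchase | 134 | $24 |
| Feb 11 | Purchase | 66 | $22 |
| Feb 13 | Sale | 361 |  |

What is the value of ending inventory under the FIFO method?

Feb 5, 186 sold [FIFO — oldest first]: 186 @ $19 = $3,534
Feb 13, 361 sold [FIFO — oldest first]: 26 @ $19 + 40 @ $20 + 294 @ $22 + 1 @ $24 = $7,786
Total COGS = $3,534 + $7,786 = $11,320
Ending inventory: 133 @ $24 + 66 @ $22 = $4,644

Ending inventory = $4,644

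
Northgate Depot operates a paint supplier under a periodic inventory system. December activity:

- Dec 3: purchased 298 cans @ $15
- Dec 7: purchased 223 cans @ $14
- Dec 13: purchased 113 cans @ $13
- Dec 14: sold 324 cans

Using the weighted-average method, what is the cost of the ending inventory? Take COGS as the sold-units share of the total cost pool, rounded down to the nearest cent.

Dec 14, sell 324: 324/634 × $9,061.00 → $4,630.54
Ending inventory (cost pool remaining) = $4,430.46

Ending inventory = $4,430.46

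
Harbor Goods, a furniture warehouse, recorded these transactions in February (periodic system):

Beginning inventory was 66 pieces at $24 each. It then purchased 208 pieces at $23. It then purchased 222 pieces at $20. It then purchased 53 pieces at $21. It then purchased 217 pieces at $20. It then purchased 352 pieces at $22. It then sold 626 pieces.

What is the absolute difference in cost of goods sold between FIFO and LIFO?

FIFO COGS: 66 @ $24 + 208 @ $23 + 222 @ $20 + 53 @ $21 + 77 @ $20 = $13,461
LIFO COGS: 352 @ $22 + 217 @ $20 + 53 @ $21 + 4 @ $20 = $13,277
Difference = |$13,461 − $13,277| = $184

$184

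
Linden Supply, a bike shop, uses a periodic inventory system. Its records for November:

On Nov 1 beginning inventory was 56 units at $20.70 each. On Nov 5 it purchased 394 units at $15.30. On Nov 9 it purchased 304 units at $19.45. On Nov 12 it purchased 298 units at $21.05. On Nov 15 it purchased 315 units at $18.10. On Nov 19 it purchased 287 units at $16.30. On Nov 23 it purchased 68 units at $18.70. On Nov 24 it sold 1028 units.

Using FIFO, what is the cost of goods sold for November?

Nov 24, 1028 sold [FIFO — oldest first]: 56 @ $20.70 + 394 @ $15.30 + 304 @ $19.45 + 274 @ $21.05 = $18,867.90
Ending inventory: 24 @ $21.05 + 315 @ $18.10 + 287 @ $16.30 + 68 @ $18.70 = $12,156.40
Check: goods available $31,024.30 = COGS $18,867.90 + ending $12,156.40

COGS = $18,867.90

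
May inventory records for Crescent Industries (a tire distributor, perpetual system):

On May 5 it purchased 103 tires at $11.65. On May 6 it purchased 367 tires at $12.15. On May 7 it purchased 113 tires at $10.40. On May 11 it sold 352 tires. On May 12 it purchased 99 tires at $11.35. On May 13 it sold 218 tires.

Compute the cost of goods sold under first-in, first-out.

May 11, 352 sold [FIFO — oldest first]: 103 @ $11.65 + 249 @ $12.15 = $4,225.30
May 13, 218 sold [FIFO — oldest first]: 118 @ $12.15 + 100 @ $10.40 = $2,473.70
Total COGS = $4,225.30 + $2,473.70 = $6,699.00
Ending inventory: 13 @ $10.40 + 99 @ $11.35 = $1,258.85
Check: goods available $7,957.85 = COGS $6,699.00 + ending $1,258.85

COGS = $6,699.00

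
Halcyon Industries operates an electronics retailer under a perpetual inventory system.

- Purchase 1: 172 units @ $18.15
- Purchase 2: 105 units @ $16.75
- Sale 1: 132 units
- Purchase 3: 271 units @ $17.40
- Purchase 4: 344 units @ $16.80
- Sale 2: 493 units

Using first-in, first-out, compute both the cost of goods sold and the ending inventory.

COGS = $10,889.55; ending inventory = $4,485.60

Sale 1 (132) [FIFO — oldest first]: 132 @ $18.15 = $2,395.80
Sale 2 (493) [FIFO — oldest first]: 40 @ $18.15 + 105 @ $16.75 + 271 @ $17.40 + 77 @ $16.80 = $8,493.75
Total COGS = $2,395.80 + $8,493.75 = $10,889.55
Ending inventory: 267 @ $16.80 = $4,485.60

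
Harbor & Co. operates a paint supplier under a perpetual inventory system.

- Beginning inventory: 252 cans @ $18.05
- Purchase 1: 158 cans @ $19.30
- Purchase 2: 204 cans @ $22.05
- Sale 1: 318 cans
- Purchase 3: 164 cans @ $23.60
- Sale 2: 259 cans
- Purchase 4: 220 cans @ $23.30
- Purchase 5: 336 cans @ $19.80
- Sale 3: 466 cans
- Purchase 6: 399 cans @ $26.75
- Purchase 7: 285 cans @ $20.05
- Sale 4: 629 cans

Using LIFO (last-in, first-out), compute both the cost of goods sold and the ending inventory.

COGS = $36,936.60; ending inventory = $7,196.30

Sale 1 (318) [LIFO — newest first]: 204 @ $22.05 + 114 @ $19.30 = $6,698.40
Sale 2 (259) [LIFO — newest first]: 164 @ $23.60 + 44 @ $19.30 + 51 @ $18.05 = $5,640.15
Sale 3 (466) [LIFO — newest first]: 336 @ $19.80 + 130 @ $23.30 = $9,681.80
Sale 4 (629) [LIFO — newest first]: 285 @ $20.05 + 344 @ $26.75 = $14,916.25
Total COGS = $6,698.40 + $5,640.15 + $9,681.80 + $14,916.25 = $36,936.60
Ending inventory: 201 @ $18.05 + 90 @ $23.30 + 55 @ $26.75 = $7,196.30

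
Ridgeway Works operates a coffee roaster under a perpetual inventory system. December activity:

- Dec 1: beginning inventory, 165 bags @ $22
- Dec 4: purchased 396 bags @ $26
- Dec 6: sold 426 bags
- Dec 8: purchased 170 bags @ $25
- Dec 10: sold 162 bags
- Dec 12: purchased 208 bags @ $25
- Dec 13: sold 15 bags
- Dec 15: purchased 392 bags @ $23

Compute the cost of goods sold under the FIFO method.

Dec 6, 426 sold [FIFO — oldest first]: 165 @ $22 + 261 @ $26 = $10,416
Dec 10, 162 sold [FIFO — oldest first]: 135 @ $26 + 27 @ $25 = $4,185
Dec 13, 15 sold [FIFO — oldest first]: 15 @ $25 = $375
Total COGS = $10,416 + $4,185 + $375 = $14,976
Ending inventory: 128 @ $25 + 208 @ $25 + 392 @ $23 = $17,416
Check: goods available $32,392 = COGS $14,976 + ending $17,416

COGS = $14,976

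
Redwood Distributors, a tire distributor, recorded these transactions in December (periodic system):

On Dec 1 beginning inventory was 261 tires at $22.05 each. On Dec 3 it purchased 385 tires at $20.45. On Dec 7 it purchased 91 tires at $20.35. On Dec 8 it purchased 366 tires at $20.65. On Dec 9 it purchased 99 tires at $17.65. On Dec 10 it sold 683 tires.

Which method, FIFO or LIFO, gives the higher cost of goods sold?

FIFO COGS: 261 @ $22.05 + 385 @ $20.45 + 37 @ $20.35 = $14,381.25
LIFO COGS: 99 @ $17.65 + 366 @ $20.65 + 91 @ $20.35 + 127 @ $20.45 = $13,754.25

FIFO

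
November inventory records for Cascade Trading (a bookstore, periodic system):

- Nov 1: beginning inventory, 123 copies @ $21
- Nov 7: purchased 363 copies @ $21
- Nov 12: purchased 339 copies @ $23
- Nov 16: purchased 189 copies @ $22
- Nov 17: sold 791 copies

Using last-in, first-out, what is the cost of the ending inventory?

Nov 17, 791 sold [LIFO — newest first]: 189 @ $22 + 339 @ $23 + 263 @ $21 = $17,478
Ending inventory: 123 @ $21 + 100 @ $21 = $4,683
Check: goods available $22,161 = COGS $17,478 + ending $4,683

Ending inventory = $4,683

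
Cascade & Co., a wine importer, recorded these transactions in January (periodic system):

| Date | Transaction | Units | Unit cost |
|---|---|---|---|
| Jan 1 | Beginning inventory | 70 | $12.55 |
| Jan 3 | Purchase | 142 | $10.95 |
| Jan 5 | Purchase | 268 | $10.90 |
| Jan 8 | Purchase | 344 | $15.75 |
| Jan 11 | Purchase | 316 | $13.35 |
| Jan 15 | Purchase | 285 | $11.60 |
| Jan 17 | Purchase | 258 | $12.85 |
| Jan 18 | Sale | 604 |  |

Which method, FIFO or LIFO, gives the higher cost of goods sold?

LIFO

FIFO COGS: 70 @ $12.55 + 142 @ $10.95 + 268 @ $10.90 + 124 @ $15.75 = $7,307.60
LIFO COGS: 258 @ $12.85 + 285 @ $11.60 + 61 @ $13.35 = $7,435.65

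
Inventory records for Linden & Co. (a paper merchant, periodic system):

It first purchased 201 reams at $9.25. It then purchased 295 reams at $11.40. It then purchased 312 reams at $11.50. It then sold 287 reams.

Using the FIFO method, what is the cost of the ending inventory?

Sale 1 (287) [FIFO — oldest first]: 201 @ $9.25 + 86 @ $11.40 = $2,839.65
Ending inventory: 209 @ $11.40 + 312 @ $11.50 = $5,970.60
Check: goods available $8,810.25 = COGS $2,839.65 + ending $5,970.60

Ending inventory = $5,970.60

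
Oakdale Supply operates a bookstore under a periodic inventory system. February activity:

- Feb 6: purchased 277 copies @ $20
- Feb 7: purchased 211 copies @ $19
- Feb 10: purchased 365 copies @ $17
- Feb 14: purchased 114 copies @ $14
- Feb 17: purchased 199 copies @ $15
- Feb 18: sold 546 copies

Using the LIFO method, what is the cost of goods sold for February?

Feb 18, 546 sold [LIFO — newest first]: 199 @ $15 + 114 @ $14 + 233 @ $17 = $8,542
Ending inventory: 277 @ $20 + 211 @ $19 + 132 @ $17 = $11,793

COGS = $8,542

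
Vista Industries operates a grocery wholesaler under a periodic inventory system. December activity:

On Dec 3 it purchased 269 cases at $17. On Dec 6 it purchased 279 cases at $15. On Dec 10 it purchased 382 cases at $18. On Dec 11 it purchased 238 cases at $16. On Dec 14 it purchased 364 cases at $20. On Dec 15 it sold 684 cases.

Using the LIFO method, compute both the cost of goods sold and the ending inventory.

COGS = $12,564; ending inventory = $14,158

Dec 15, 684 sold [LIFO — newest first]: 364 @ $20 + 238 @ $16 + 82 @ $18 = $12,564
Ending inventory: 269 @ $17 + 279 @ $15 + 300 @ $18 = $14,158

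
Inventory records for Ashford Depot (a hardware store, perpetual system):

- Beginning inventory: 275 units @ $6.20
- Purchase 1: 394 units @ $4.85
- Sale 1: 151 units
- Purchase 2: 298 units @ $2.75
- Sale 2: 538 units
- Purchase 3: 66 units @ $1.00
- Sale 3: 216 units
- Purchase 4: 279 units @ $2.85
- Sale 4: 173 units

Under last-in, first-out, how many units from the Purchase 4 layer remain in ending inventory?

106

Sale 1 (151) [LIFO — newest first]: 151 @ $4.85 = $732.35
Sale 2 (538) [LIFO — newest first]: 298 @ $2.75 + 240 @ $4.85 = $1,983.50
Sale 3 (216) [LIFO — newest first]: 66 @ $1.00 + 3 @ $4.85 + 147 @ $6.20 = $991.95
Sale 4 (173) [LIFO — newest first]: 173 @ $2.85 = $493.05
Total COGS = $732.35 + $1,983.50 + $991.95 + $493.05 = $4,200.85
Ending inventory: 128 @ $6.20 + 106 @ $2.85 = $1,095.70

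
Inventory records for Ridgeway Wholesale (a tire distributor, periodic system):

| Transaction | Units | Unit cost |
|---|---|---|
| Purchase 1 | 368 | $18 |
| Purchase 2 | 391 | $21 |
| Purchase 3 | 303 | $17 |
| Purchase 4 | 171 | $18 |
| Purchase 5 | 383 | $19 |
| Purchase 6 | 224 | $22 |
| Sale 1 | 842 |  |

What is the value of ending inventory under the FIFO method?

Ending inventory = $19,023

Sale 1 (842) [FIFO — oldest first]: 368 @ $18 + 391 @ $21 + 83 @ $17 = $16,246
Ending inventory: 220 @ $17 + 171 @ $18 + 383 @ $19 + 224 @ $22 = $19,023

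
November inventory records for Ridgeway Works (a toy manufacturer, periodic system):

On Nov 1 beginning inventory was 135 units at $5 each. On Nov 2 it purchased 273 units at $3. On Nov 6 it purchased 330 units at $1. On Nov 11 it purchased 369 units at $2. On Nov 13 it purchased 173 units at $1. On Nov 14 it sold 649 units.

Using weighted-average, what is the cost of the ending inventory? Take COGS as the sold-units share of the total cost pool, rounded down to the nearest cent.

Ending inventory = $1,348.27

Nov 14, sell 649: 649/1280 × $2,735.00 → $1,386.73
Ending inventory (cost pool remaining) = $1,348.27
Check: goods available $2,735.00 = COGS $1,386.73 + ending $1,348.27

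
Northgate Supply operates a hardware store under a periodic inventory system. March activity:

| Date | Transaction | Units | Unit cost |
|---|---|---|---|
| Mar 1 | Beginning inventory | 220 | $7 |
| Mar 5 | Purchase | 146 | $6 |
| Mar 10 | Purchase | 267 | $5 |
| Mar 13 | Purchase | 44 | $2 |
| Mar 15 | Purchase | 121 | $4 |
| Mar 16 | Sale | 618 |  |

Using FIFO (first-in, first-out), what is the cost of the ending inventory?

Ending inventory = $647

Mar 16, 618 sold [FIFO — oldest first]: 220 @ $7 + 146 @ $6 + 252 @ $5 = $3,676
Ending inventory: 15 @ $5 + 44 @ $2 + 121 @ $4 = $647
Check: goods available $4,323 = COGS $3,676 + ending $647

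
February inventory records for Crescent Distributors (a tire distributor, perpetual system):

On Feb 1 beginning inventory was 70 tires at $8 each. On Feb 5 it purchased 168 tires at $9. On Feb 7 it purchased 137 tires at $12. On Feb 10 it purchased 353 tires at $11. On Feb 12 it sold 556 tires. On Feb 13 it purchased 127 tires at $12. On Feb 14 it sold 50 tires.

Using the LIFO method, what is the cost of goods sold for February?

Feb 12, 556 sold [LIFO — newest first]: 353 @ $11 + 137 @ $12 + 66 @ $9 = $6,121
Feb 14, 50 sold [LIFO — newest first]: 50 @ $12 = $600
Total COGS = $6,121 + $600 = $6,721
Ending inventory: 70 @ $8 + 102 @ $9 + 77 @ $12 = $2,402
Check: goods available $9,123 = COGS $6,721 + ending $2,402

COGS = $6,721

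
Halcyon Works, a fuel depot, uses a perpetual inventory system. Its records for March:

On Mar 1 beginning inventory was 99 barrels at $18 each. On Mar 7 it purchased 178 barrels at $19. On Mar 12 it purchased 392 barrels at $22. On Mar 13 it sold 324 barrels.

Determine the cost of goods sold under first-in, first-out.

COGS = $6,198

Mar 13, 324 sold [FIFO — oldest first]: 99 @ $18 + 178 @ $19 + 47 @ $22 = $6,198
Ending inventory: 345 @ $22 = $7,590
Check: goods available $13,788 = COGS $6,198 + ending $7,590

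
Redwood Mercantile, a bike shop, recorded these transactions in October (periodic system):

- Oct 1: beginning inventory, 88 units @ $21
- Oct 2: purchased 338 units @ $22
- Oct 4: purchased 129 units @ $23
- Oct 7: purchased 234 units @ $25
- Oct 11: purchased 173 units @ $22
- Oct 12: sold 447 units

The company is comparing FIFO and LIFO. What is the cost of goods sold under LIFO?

FIFO COGS: 88 @ $21 + 338 @ $22 + 21 @ $23 = $9,767
LIFO COGS: 173 @ $22 + 234 @ $25 + 40 @ $23 = $10,576

COGS = $10,576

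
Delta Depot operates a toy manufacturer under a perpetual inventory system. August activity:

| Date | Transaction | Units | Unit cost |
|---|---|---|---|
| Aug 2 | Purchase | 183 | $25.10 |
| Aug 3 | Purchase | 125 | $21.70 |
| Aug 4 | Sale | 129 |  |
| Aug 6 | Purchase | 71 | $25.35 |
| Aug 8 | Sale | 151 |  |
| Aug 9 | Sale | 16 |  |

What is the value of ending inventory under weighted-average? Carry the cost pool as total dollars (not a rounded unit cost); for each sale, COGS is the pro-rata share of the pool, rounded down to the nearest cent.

After Aug 2: 183 on hand, pool $4,593.30 (≈ $25.1000 each)
After Aug 3: 308 on hand, pool $7,305.80 (≈ $23.7201 each)
Aug 4, sell 129: 129/308 × $7,305.80 → $3,059.89
After Aug 6: 250 on hand, pool $6,045.76 (≈ $24.1830 each)
Aug 8, sell 151: 151/250 × $6,045.76 → $3,651.63
Aug 9, sell 16: 16/99 × $2,394.13 → $386.93
Total COGS = $3,059.89 + $3,651.63 + $386.93 = $7,098.45
Ending inventory (cost pool remaining) = $2,007.20

Ending inventory = $2,007.20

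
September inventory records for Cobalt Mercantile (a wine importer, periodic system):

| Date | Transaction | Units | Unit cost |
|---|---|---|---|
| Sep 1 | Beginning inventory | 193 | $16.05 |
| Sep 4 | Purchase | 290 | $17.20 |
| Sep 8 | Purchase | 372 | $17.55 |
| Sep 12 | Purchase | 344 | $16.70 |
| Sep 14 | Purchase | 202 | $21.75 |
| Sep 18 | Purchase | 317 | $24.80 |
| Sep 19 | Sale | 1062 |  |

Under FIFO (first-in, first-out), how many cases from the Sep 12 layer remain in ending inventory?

137

Sep 19, 1062 sold [FIFO — oldest first]: 193 @ $16.05 + 290 @ $17.20 + 372 @ $17.55 + 207 @ $16.70 = $18,071.15
Ending inventory: 137 @ $16.70 + 202 @ $21.75 + 317 @ $24.80 = $14,543.00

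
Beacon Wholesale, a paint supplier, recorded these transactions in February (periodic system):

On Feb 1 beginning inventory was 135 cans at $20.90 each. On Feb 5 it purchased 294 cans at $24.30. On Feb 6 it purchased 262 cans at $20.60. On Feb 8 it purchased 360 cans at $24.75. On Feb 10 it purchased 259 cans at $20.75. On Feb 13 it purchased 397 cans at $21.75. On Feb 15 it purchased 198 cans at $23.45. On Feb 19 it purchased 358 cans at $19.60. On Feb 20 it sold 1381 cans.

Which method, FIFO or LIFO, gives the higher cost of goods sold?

FIFO

FIFO COGS: 135 @ $20.90 + 294 @ $24.30 + 262 @ $20.60 + 360 @ $24.75 + 259 @ $20.75 + 71 @ $21.75 = $31,191.40
LIFO COGS: 358 @ $19.60 + 198 @ $23.45 + 397 @ $21.75 + 259 @ $20.75 + 169 @ $24.75 = $29,851.65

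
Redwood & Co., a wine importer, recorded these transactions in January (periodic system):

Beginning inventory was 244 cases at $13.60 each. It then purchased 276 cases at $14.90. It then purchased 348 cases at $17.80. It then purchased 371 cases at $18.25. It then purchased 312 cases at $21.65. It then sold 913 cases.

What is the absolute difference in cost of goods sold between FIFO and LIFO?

FIFO COGS: 244 @ $13.60 + 276 @ $14.90 + 348 @ $17.80 + 45 @ $18.25 = $14,446.45
LIFO COGS: 312 @ $21.65 + 371 @ $18.25 + 230 @ $17.80 = $17,619.55
Difference = |$14,446.45 − $17,619.55| = $3,173.10

$3,173.10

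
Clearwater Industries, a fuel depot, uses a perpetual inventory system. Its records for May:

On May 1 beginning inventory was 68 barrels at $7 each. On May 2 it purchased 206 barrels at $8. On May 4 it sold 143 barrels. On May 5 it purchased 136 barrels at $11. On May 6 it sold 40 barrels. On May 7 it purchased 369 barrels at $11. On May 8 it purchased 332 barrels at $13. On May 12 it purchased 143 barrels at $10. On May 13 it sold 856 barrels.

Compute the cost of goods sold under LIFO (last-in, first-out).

May 4, 143 sold [LIFO — newest first]: 143 @ $8 = $1,144
May 6, 40 sold [LIFO — newest first]: 40 @ $11 = $440
May 13, 856 sold [LIFO — newest first]: 143 @ $10 + 332 @ $13 + 369 @ $11 + 12 @ $11 = $9,937
Total COGS = $1,144 + $440 + $9,937 = $11,521
Ending inventory: 68 @ $7 + 63 @ $8 + 84 @ $11 = $1,904

COGS = $11,521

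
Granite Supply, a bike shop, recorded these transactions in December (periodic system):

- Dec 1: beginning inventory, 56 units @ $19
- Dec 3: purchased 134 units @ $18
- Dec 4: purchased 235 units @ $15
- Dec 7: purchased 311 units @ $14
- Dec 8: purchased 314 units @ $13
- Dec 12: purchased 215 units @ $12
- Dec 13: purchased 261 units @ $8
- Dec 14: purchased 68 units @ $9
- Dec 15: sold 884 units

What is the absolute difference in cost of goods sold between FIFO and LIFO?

$3,553

FIFO COGS: 56 @ $19 + 134 @ $18 + 235 @ $15 + 311 @ $14 + 148 @ $13 = $13,279
LIFO COGS: 68 @ $9 + 261 @ $8 + 215 @ $12 + 314 @ $13 + 26 @ $14 = $9,726
Difference = |$13,279 − $9,726| = $3,553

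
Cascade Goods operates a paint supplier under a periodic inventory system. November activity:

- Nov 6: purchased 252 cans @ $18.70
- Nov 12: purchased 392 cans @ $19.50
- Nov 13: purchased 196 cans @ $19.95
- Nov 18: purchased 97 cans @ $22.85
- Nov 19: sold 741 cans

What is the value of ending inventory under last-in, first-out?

Ending inventory = $3,665.20

Nov 19, 741 sold [LIFO — newest first]: 97 @ $22.85 + 196 @ $19.95 + 392 @ $19.50 + 56 @ $18.70 = $14,817.85
Ending inventory: 196 @ $18.70 = $3,665.20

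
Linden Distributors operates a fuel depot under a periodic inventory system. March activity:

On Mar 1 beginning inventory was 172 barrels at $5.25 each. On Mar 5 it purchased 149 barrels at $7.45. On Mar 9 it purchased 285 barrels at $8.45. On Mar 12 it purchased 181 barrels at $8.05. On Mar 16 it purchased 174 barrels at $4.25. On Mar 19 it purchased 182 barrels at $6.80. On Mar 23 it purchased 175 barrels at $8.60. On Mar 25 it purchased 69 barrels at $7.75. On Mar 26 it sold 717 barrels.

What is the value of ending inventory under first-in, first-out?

Ending inventory = $4,580.35

Mar 26, 717 sold [FIFO — oldest first]: 172 @ $5.25 + 149 @ $7.45 + 285 @ $8.45 + 111 @ $8.05 = $5,314.85
Ending inventory: 70 @ $8.05 + 174 @ $4.25 + 182 @ $6.80 + 175 @ $8.60 + 69 @ $7.75 = $4,580.35
Check: goods available $9,895.20 = COGS $5,314.85 + ending $4,580.35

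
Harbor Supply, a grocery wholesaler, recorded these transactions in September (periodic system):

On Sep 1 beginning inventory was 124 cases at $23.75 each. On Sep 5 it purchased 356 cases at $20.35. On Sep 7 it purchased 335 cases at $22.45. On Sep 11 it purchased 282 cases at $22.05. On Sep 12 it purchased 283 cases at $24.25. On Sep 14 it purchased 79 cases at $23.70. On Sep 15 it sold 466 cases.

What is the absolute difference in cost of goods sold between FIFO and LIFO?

$1,123.55

FIFO COGS: 124 @ $23.75 + 342 @ $20.35 = $9,904.70
LIFO COGS: 79 @ $23.70 + 283 @ $24.25 + 104 @ $22.05 = $11,028.25
Difference = |$9,904.70 − $11,028.25| = $1,123.55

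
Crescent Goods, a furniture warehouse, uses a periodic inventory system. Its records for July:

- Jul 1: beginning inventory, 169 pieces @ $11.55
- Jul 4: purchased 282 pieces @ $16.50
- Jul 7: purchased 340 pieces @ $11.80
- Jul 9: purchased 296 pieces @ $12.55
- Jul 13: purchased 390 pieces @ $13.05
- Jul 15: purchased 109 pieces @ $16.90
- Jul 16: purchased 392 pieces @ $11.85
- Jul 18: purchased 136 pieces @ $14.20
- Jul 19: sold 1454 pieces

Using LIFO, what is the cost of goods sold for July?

Jul 19, 1454 sold [LIFO — newest first]: 136 @ $14.20 + 392 @ $11.85 + 109 @ $16.90 + 390 @ $13.05 + 296 @ $12.55 + 131 @ $11.80 = $18,768.60
Ending inventory: 169 @ $11.55 + 282 @ $16.50 + 209 @ $11.80 = $9,071.15
Check: goods available $27,839.75 = COGS $18,768.60 + ending $9,071.15

COGS = $18,768.60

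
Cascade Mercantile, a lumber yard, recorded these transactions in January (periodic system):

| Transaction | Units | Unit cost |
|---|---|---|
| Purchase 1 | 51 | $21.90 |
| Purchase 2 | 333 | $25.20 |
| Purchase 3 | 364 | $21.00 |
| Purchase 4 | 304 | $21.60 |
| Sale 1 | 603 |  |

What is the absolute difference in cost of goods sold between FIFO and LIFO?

$1,262.10

FIFO COGS: 51 @ $21.90 + 333 @ $25.20 + 219 @ $21.00 = $14,107.50
LIFO COGS: 304 @ $21.60 + 299 @ $21.00 = $12,845.40
Difference = |$14,107.50 − $12,845.40| = $1,262.10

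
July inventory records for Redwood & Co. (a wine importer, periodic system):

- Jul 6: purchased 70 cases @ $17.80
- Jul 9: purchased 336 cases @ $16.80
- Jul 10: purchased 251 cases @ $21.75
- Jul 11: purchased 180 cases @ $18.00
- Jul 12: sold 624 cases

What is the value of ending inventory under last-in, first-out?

Jul 12, 624 sold [LIFO — newest first]: 180 @ $18.00 + 251 @ $21.75 + 193 @ $16.80 = $11,941.65
Ending inventory: 70 @ $17.80 + 143 @ $16.80 = $3,648.40

Ending inventory = $3,648.40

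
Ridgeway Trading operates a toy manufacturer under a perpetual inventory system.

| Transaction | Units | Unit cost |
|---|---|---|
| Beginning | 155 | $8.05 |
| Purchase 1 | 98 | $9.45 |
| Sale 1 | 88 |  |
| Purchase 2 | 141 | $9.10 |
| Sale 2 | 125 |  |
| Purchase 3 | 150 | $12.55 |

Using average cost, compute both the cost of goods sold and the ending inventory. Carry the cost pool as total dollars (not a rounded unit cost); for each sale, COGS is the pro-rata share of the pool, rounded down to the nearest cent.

COGS = $1,859.40; ending inventory = $3,480.05

After Beginning: 155 on hand, pool $1,247.75 (≈ $8.0500 each)
After Purchase 1: 253 on hand, pool $2,173.85 (≈ $8.5923 each)
Sale 1, sell 88: 88/253 × $2,173.85 → $756.12
After Purchase 2: 306 on hand, pool $2,700.83 (≈ $8.8262 each)
Sale 2, sell 125: 125/306 × $2,700.83 → $1,103.28
After Purchase 3: 331 on hand, pool $3,480.05 (≈ $10.5137 each)
Total COGS = $756.12 + $1,103.28 = $1,859.40
Ending inventory (cost pool remaining) = $3,480.05
Check: goods available $5,339.45 = COGS $1,859.40 + ending $3,480.05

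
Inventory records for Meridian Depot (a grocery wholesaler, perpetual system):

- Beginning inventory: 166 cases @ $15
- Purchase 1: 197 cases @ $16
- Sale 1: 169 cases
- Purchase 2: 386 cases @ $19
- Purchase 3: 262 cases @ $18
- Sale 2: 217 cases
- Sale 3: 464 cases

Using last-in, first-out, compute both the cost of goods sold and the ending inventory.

COGS = $15,277; ending inventory = $2,415

Sale 1 (169) [LIFO — newest first]: 169 @ $16 = $2,704
Sale 2 (217) [LIFO — newest first]: 217 @ $18 = $3,906
Sale 3 (464) [LIFO — newest first]: 45 @ $18 + 386 @ $19 + 28 @ $16 + 5 @ $15 = $8,667
Total COGS = $2,704 + $3,906 + $8,667 = $15,277
Ending inventory: 161 @ $15 = $2,415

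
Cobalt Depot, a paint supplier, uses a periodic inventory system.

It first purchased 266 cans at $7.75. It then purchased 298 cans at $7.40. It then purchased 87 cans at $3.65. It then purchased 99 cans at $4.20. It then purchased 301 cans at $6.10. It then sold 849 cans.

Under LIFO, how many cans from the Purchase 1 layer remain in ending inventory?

202

Sale 1 (849) [LIFO — newest first]: 301 @ $6.10 + 99 @ $4.20 + 87 @ $3.65 + 298 @ $7.40 + 64 @ $7.75 = $5,270.65
Ending inventory: 202 @ $7.75 = $1,565.50
Check: goods available $6,836.15 = COGS $5,270.65 + ending $1,565.50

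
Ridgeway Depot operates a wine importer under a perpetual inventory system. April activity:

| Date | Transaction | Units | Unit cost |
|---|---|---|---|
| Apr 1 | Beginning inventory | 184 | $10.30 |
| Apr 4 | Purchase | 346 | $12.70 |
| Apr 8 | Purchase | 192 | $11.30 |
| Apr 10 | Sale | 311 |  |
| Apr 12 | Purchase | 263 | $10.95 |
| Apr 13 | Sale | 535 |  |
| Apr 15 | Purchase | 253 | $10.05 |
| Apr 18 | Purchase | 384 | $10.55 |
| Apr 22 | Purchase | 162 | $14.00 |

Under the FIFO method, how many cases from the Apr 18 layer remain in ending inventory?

384

Apr 10, 311 sold [FIFO — oldest first]: 184 @ $10.30 + 127 @ $12.70 = $3,508.10
Apr 13, 535 sold [FIFO — oldest first]: 219 @ $12.70 + 192 @ $11.30 + 124 @ $10.95 = $6,308.70
Total COGS = $3,508.10 + $6,308.70 = $9,816.80
Ending inventory: 139 @ $10.95 + 253 @ $10.05 + 384 @ $10.55 + 162 @ $14.00 = $10,383.90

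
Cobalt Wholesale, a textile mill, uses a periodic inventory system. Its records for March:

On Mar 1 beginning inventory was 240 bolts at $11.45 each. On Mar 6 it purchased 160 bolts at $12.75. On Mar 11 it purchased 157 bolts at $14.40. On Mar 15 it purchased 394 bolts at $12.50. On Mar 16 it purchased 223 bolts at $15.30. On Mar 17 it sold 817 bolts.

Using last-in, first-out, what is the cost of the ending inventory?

Mar 17, 817 sold [LIFO — newest first]: 223 @ $15.30 + 394 @ $12.50 + 157 @ $14.40 + 43 @ $12.75 = $11,145.95
Ending inventory: 240 @ $11.45 + 117 @ $12.75 = $4,239.75

Ending inventory = $4,239.75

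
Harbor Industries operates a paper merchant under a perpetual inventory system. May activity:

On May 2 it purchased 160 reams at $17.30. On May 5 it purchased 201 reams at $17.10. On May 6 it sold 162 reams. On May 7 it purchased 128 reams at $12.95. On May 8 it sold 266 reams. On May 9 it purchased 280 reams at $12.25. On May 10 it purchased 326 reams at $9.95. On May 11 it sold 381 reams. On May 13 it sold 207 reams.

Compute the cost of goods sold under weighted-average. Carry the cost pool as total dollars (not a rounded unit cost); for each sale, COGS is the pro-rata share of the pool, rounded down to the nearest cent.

COGS = $13,633.76

After May 2: 160 on hand, pool $2,768.00 (≈ $17.3000 each)
After May 5: 361 on hand, pool $6,205.10 (≈ $17.1886 each)
May 6, sell 162: 162/361 × $6,205.10 → $2,784.56
After May 7: 327 on hand, pool $5,078.14 (≈ $15.5295 each)
May 8, sell 266: 266/327 × $5,078.14 → $4,130.84
After May 9: 341 on hand, pool $4,377.30 (≈ $12.8367 each)
After May 10: 667 on hand, pool $7,621.00 (≈ $11.4258 each)
May 11, sell 381: 381/667 × $7,621.00 → $4,353.22
May 13, sell 207: 207/286 × $3,267.78 → $2,365.14
Total COGS = $2,784.56 + $4,130.84 + $4,353.22 + $2,365.14 = $13,633.76
Ending inventory (cost pool remaining) = $902.64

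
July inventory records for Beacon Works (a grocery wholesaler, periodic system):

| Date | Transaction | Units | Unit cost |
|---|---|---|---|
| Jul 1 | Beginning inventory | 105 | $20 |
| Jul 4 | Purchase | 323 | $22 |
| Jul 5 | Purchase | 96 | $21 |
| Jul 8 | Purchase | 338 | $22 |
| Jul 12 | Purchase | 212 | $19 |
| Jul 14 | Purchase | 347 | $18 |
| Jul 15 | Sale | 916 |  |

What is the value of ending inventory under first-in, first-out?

Ending inventory = $9,248

Jul 15, 916 sold [FIFO — oldest first]: 105 @ $20 + 323 @ $22 + 96 @ $21 + 338 @ $22 + 54 @ $19 = $19,684
Ending inventory: 158 @ $19 + 347 @ $18 = $9,248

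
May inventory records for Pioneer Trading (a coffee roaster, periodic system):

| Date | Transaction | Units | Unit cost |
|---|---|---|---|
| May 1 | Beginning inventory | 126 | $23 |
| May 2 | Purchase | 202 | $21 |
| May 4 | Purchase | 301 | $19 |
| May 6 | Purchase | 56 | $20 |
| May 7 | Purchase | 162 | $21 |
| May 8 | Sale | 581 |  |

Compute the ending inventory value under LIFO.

May 8, 581 sold [LIFO — newest first]: 162 @ $21 + 56 @ $20 + 301 @ $19 + 62 @ $21 = $11,543
Ending inventory: 126 @ $23 + 140 @ $21 = $5,838

Ending inventory = $5,838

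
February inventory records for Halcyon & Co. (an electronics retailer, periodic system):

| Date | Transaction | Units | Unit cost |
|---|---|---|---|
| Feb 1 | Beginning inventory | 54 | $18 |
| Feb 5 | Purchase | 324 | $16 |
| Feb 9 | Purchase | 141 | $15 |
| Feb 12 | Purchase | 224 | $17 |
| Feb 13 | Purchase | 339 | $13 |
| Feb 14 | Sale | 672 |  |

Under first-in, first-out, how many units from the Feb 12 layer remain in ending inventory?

71

Feb 14, 672 sold [FIFO — oldest first]: 54 @ $18 + 324 @ $16 + 141 @ $15 + 153 @ $17 = $10,872
Ending inventory: 71 @ $17 + 339 @ $13 = $5,614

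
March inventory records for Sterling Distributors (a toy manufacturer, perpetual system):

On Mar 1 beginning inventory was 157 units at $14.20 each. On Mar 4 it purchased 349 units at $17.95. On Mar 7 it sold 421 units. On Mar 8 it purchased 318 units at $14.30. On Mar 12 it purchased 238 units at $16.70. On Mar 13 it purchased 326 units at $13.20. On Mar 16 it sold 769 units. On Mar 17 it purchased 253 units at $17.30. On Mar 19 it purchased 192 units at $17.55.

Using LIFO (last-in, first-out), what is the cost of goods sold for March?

COGS = $18,496.25

Mar 7, 421 sold [LIFO — newest first]: 349 @ $17.95 + 72 @ $14.20 = $7,286.95
Mar 16, 769 sold [LIFO — newest first]: 326 @ $13.20 + 238 @ $16.70 + 205 @ $14.30 = $11,209.30
Total COGS = $7,286.95 + $11,209.30 = $18,496.25
Ending inventory: 85 @ $14.20 + 113 @ $14.30 + 253 @ $17.30 + 192 @ $17.55 = $10,569.40
Check: goods available $29,065.65 = COGS $18,496.25 + ending $10,569.40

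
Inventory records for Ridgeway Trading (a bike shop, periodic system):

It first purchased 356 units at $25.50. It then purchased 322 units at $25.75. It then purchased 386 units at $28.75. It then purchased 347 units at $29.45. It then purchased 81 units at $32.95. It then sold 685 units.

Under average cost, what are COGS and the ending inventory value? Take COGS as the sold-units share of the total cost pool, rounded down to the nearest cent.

Sale 1, sell 685: 685/1492 × $41,355.10 → $18,986.75
Ending inventory (cost pool remaining) = $22,368.35

COGS = $18,986.75; ending inventory = $22,368.35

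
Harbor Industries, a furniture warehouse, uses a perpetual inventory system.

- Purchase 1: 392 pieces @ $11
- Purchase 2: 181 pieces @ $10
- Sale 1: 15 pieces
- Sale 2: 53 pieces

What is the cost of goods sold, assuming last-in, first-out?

Sale 1 (15) [LIFO — newest first]: 15 @ $10 = $150
Sale 2 (53) [LIFO — newest first]: 53 @ $10 = $530
Total COGS = $150 + $530 = $680
Ending inventory: 392 @ $11 + 113 @ $10 = $5,442
Check: goods available $6,122 = COGS $680 + ending $5,442

COGS = $680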